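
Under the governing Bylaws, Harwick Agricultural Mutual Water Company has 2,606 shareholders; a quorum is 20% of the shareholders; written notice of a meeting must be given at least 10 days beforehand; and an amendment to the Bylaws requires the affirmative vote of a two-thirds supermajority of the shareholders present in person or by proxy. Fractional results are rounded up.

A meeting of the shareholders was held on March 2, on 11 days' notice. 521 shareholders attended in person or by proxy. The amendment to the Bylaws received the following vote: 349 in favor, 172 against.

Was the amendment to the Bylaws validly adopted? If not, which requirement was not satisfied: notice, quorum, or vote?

Invalid — quorum requirement not satisfied.

Notice: 11 days given; 10 required. Satisfied.
Quorum: 20% of 2,606 = 521.20, rounded up to 522; 521 present. Not satisfied.
Vote: requires two-thirds of those present (521); 2/3 of 521 = 347.33, rounded up to 348, so 348 needed; 349 in favor. Satisfied.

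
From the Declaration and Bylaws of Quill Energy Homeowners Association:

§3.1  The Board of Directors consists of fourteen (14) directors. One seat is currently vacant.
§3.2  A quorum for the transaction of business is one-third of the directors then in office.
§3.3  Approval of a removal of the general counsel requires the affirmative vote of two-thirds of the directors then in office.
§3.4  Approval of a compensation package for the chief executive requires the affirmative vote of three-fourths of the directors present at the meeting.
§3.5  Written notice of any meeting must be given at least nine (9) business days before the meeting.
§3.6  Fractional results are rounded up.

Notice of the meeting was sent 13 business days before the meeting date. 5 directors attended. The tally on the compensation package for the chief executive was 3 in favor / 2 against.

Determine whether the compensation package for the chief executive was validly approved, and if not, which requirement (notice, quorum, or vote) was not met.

Invalid — vote requirement not satisfied.

Notice: 13 business days given; 9 required (13 ≥ 9). Satisfied.
Quorum: 5 present; quorum is 5. Satisfied.
Vote: the compensation package for the chief executive requires three-fourths of the directors present (5). 3/4 of 5 = 3.75, rounded up to 4, so 4 affirmative votes are needed; 3 voted in favor. Not satisfied.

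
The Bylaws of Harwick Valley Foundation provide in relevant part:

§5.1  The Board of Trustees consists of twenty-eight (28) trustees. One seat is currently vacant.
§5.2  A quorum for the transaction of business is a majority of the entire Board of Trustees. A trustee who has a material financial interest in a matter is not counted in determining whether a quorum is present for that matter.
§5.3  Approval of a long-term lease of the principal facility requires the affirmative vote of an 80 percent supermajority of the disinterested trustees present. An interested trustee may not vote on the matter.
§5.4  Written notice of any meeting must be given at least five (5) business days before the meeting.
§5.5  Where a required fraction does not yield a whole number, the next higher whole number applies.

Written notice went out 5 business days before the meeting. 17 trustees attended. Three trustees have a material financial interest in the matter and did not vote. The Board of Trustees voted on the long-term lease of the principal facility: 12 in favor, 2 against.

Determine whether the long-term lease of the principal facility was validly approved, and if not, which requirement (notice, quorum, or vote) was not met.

Notice: 5 business days given; 5 required (5 ≥ 5). Satisfied.
Quorum: 17 present, but the 3 interested trustees do not count, leaving 14. Quorum is 15. Not satisfied.
Vote: the long-term lease of the principal facility requires four-fifths of the disinterested trustees present (17 − 3 = 14). 4/5 of 14 = 11.20, rounded up to 12, so 12 affirmative votes are needed; 12 voted in favor. Satisfied. (Moot — without a quorum no business can be validly transacted.)

Invalid — quorum requirement not satisfied.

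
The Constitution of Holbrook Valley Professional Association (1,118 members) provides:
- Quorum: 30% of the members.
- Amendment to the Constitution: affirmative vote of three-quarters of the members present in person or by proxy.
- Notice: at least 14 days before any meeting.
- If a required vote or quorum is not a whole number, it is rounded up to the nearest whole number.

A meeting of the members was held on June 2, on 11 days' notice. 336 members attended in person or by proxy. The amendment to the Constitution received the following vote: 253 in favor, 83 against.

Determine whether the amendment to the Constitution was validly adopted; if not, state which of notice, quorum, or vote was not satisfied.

Invalid — notice requirement not satisfied.

Notice: 11 days given; 14 required. Not satisfied.
Quorum: 30% of 1,118 = 335.40, rounded up to 336; 336 present. Satisfied.
Vote: requires three-fourths of those present (336); 3/4 of 336 = 252, so 252 needed; 253 in favor. Satisfied.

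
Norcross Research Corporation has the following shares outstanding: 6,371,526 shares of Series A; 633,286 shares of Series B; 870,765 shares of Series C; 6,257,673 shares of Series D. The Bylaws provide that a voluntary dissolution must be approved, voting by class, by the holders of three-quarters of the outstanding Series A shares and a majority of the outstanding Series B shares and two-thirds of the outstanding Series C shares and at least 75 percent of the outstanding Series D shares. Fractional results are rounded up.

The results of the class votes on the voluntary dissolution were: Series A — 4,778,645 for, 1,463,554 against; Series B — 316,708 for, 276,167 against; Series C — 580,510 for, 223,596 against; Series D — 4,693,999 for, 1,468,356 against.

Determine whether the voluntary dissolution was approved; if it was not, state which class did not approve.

Series A: 3/4 of 6371526 = 4778644.50, rounded up to 4778645; 4,778,645 required, 4,778,645 in favor — approved.
Series B: a majority of 633286 is 316644; 316,644 required, 316,708 in favor — approved.
Series C: 2/3 of 870765 = 580510; 580,510 required, 580,510 in favor — approved.
Series D: 3/4 of 6257673 = 4693254.75, rounded up to 4693255; 4,693,255 required, 4,693,999 in favor — approved.

Approved — every class gave the required vote.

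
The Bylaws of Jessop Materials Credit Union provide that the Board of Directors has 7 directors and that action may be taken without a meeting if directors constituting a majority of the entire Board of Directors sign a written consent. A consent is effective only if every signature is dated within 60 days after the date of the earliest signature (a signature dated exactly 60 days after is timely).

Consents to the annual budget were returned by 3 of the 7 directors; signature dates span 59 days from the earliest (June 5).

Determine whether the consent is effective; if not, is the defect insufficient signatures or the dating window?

Signatures required: a majority of 7 — a majority of 7 is 4, so 4 needed; 3 signed. Insufficient.
Dating window: the latest signature is 59 days after the earliest; the limit is 60 days. Within the window.

Not effective — insufficient signatures.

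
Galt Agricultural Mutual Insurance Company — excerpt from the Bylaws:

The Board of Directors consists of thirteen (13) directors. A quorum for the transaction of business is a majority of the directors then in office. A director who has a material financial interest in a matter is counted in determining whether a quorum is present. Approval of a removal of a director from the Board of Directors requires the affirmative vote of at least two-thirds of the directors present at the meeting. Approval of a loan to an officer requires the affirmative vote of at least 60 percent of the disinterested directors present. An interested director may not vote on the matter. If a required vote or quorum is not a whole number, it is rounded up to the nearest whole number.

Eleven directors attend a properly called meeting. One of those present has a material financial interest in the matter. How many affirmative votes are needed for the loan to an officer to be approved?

6

The loan to an officer requires three-fifths of the disinterested directors present (11 − 1 = 10).
3/5 of 10 = 6.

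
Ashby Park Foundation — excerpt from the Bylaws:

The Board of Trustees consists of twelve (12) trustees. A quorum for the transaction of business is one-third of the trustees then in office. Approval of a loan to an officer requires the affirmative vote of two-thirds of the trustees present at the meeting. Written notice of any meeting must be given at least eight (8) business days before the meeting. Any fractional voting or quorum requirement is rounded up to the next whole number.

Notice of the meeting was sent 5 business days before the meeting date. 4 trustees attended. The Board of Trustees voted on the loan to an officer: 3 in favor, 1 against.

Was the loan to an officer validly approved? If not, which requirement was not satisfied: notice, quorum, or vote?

Invalid — notice requirement not satisfied.

Notice: 5 business days given; 8 required (5 < 8). Not satisfied.
Quorum: 4 present; quorum is 4. Satisfied.
Vote: the loan to an officer requires two-thirds of the trustees present (4). 2/3 of 4 = 2.67, rounded up to 3, so 3 affirmative votes are needed; 3 voted in favor. Satisfied.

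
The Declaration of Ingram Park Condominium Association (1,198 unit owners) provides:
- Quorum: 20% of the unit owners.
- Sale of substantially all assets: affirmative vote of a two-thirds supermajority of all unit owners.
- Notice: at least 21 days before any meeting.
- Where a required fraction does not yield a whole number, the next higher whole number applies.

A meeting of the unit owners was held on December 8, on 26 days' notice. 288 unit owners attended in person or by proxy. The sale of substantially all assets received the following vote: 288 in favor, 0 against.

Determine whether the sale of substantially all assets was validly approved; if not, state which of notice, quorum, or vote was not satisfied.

Notice: 26 days given; 21 required. Satisfied.
Quorum: 20% of 1,198 = 239.60, rounded up to 240; 288 present. Satisfied.
Vote: requires two-thirds of all unit owners (1,198); 2/3 of 1198 = 798.67, rounded up to 799, so 799 needed; 288 in favor. Not satisfied.

Invalid — vote requirement not satisfied.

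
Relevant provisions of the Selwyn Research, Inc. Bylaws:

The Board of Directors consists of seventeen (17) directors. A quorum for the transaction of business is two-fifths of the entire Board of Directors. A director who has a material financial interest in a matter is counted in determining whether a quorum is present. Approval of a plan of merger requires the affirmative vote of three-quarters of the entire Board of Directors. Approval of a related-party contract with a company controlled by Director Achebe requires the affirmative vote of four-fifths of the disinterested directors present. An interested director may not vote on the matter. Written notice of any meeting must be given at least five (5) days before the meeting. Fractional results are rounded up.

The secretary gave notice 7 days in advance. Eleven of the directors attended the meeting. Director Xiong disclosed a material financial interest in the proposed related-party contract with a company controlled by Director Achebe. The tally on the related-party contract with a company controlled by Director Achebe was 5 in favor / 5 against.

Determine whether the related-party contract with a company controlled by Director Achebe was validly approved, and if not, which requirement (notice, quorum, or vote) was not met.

Notice: 7 days given; 5 required (7 ≥ 5). Satisfied.
Quorum: 11 present (interested directors count toward quorum); quorum is 7. Satisfied.
Vote: the related-party contract with a company controlled by Director Achebe requires four-fifths of the disinterested directors present (11 − 1 = 10). 4/5 of 10 = 8, so 8 affirmative votes are needed; 5 voted in favor. Not satisfied.

Invalid — vote requirement not satisfied.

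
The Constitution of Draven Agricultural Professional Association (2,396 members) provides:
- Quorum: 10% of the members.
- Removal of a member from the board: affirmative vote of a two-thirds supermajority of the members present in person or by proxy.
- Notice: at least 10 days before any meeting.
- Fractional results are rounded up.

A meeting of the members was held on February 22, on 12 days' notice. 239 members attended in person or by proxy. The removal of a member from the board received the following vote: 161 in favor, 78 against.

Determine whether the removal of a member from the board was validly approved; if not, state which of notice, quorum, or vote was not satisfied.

Invalid — quorum requirement not satisfied.

Notice: 12 days given; 10 required. Satisfied.
Quorum: 10% of 2,396 = 239.60, rounded up to 240; 239 present. Not satisfied.
Vote: requires two-thirds of those present (239); 2/3 of 239 = 159.33, rounded up to 160, so 160 needed; 161 in favor. Satisfied.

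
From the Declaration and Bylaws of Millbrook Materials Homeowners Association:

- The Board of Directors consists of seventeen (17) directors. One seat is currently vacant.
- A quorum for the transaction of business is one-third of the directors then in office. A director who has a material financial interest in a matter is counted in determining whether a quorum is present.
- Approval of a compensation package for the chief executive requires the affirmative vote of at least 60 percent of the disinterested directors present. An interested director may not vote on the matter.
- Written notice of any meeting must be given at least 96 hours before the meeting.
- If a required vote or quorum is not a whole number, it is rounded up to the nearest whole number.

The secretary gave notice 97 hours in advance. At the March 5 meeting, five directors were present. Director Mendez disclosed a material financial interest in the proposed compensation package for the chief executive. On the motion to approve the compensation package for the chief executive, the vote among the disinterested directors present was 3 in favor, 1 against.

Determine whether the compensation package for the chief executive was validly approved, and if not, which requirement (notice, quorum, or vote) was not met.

Invalid — quorum requirement not satisfied.

Notice: 97 hours given; 96 required (97 ≥ 96). Satisfied.
Quorum: 5 present (interested directors count toward quorum); quorum is 6. Not satisfied.
Vote: the compensation package for the chief executive requires three-fifths of the disinterested directors present (5 − 1 = 4). 3/5 of 4 = 2.40, rounded up to 3, so 3 affirmative votes are needed; 3 voted in favor. Satisfied. (Moot — without a quorum no business can be validly transacted.)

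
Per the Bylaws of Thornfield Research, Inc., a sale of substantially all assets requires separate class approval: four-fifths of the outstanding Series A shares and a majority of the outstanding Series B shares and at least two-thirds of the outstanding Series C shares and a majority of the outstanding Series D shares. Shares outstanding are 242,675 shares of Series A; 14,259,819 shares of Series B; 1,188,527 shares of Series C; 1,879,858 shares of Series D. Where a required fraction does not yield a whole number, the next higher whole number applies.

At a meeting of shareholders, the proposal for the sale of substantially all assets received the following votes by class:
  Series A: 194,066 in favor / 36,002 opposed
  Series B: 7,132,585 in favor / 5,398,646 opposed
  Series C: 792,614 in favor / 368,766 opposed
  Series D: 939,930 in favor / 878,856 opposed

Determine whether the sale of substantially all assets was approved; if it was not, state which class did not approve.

Series A: 4/5 of 242675 = 194140; 194,140 required, 194,066 in favor — not approved.
Series B: a majority of 14259819 is 7129910; 7,129,910 required, 7,132,585 in favor — approved.
Series C: 2/3 of 1188527 = 792351.33, rounded up to 792352; 792,352 required, 792,614 in favor — approved.
Series D: a majority of 1879858 is 939930; 939,930 required, 939,930 in favor — approved.

Not approved — the Series A shares did not give the required vote.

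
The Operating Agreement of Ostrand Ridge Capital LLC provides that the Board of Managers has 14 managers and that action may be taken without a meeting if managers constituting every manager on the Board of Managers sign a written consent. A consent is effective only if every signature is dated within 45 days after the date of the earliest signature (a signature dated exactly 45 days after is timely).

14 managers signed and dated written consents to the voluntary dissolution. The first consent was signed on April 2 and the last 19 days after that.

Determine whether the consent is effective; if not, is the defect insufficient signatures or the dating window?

Signatures required: every one of 14 — unanimous means all 14, so 14 needed; 14 signed. Sufficient.
Dating window: the latest signature is 19 days after the earliest; the limit is 45 days. Within the window.

Effective — both the signature and dating-window requirements are satisfied.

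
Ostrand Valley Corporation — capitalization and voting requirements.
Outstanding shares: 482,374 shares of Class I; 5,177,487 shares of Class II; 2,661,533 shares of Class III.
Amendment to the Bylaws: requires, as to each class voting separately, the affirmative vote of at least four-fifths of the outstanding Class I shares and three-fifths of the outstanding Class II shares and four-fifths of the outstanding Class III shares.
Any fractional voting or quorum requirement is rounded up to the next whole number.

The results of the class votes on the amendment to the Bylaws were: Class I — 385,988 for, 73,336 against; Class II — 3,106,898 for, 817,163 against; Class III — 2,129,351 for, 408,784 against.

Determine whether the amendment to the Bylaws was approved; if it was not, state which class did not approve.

Class I: 4/5 of 482374 = 385899.20, rounded up to 385900; 385,900 required, 385,988 in favor — approved.
Class II: 3/5 of 5177487 = 3106492.20, rounded up to 3106493; 3,106,493 required, 3,106,898 in favor — approved.
Class III: 4/5 of 2661533 = 2129226.40, rounded up to 2129227; 2,129,227 required, 2,129,351 in favor — approved.

Approved — every class gave the required vote.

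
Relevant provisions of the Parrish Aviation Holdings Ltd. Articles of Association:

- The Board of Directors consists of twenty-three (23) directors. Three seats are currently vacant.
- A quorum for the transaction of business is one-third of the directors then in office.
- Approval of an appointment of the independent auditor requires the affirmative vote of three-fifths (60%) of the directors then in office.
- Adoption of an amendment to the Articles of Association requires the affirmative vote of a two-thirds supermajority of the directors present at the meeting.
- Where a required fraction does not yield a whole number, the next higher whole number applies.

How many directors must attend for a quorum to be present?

1/3 of 20 = 6.67, rounded up to 7.

7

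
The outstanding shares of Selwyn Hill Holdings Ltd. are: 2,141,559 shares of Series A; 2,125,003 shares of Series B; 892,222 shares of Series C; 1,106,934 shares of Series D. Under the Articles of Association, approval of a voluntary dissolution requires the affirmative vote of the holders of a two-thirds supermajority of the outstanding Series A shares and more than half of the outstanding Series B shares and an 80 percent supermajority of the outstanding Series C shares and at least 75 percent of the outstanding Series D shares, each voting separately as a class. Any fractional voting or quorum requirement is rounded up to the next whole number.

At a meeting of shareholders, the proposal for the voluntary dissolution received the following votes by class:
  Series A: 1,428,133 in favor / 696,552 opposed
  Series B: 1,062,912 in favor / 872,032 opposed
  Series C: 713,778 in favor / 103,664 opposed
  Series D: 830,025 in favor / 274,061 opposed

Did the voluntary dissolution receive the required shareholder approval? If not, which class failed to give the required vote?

Not approved — the Series D shares did not give the required vote.

Series A: 2/3 of 2141559 = 1427706; 1,427,706 required, 1,428,133 in favor — approved.
Series B: a majority of 2125003 is 1062502; 1,062,502 required, 1,062,912 in favor — approved.
Series C: 4/5 of 892222 = 713777.60, rounded up to 713778; 713,778 required, 713,778 in favor — approved.
Series D: 3/4 of 1106934 = 830200.50, rounded up to 830201; 830,201 required, 830,025 in favor — not approved.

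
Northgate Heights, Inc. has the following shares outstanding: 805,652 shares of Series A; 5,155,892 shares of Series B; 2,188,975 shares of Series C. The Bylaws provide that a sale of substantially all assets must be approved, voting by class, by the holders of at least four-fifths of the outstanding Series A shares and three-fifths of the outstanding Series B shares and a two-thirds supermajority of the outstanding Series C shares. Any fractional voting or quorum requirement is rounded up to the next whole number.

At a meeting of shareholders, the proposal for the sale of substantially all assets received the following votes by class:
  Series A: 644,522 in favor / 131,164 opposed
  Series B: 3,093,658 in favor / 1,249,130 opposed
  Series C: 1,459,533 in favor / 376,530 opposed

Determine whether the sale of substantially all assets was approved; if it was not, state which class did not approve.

Approved — every class gave the required vote.

Series A: 4/5 of 805652 = 644521.60, rounded up to 644522; 644,522 required, 644,522 in favor — approved.
Series B: 3/5 of 5155892 = 3093535.20, rounded up to 3093536; 3,093,536 required, 3,093,658 in favor — approved.
Series C: 2/3 of 2188975 = 1459316.67, rounded up to 1459317; 1,459,317 required, 1,459,533 in favor — approved.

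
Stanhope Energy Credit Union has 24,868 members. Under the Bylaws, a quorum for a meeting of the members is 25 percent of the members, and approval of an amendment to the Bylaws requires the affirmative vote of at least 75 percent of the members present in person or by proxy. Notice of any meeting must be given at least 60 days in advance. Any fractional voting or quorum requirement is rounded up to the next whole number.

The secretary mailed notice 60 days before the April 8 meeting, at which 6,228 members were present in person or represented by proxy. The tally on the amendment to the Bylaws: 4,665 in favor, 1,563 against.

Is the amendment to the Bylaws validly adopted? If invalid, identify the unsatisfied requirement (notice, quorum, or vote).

Notice: 60 days given; 60 required. Satisfied.
Quorum: 25% of 24,868 = 6,217; 6,228 present. Satisfied.
Vote: requires three-fourths of those present (6,228); 3/4 of 6228 = 4671, so 4,671 needed; 4,665 in favor. Not satisfied.

Invalid — vote requirement not satisfied.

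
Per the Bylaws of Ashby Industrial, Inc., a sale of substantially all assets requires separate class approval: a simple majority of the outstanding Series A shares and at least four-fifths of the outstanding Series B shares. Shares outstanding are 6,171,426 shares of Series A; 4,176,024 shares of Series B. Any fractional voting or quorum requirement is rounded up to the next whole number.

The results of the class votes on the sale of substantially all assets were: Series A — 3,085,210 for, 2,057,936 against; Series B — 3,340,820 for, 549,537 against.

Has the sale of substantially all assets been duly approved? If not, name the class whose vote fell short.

Series A: a majority of 6171426 is 3085714; 3,085,714 required, 3,085,210 in favor — not approved.
Series B: 4/5 of 4176024 = 3340819.20, rounded up to 3340820; 3,340,820 required, 3,340,820 in favor — approved.

Not approved — the Series A shares did not give the required vote.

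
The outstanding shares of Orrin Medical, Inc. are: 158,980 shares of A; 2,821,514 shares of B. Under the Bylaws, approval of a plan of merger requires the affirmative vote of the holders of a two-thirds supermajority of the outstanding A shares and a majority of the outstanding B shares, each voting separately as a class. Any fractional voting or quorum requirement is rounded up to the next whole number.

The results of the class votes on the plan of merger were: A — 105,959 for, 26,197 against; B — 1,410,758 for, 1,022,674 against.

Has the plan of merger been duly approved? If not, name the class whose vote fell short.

Not approved — the A shares did not give the required vote.

A: 2/3 of 158980 = 105986.67, rounded up to 105987; 105,987 required, 105,959 in favor — not approved.
B: a majority of 2821514 is 1410758; 1,410,758 required, 1,410,758 in favor — approved.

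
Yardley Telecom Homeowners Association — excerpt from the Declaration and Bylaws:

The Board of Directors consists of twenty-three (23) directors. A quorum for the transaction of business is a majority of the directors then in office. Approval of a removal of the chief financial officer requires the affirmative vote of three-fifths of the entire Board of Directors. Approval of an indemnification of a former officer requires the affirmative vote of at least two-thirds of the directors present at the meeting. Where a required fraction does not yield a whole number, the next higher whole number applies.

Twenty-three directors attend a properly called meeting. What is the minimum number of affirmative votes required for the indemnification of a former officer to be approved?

The indemnification of a former officer requires two-thirds of the directors present (23).
2/3 of 23 = 15.33, rounded up to 16.

16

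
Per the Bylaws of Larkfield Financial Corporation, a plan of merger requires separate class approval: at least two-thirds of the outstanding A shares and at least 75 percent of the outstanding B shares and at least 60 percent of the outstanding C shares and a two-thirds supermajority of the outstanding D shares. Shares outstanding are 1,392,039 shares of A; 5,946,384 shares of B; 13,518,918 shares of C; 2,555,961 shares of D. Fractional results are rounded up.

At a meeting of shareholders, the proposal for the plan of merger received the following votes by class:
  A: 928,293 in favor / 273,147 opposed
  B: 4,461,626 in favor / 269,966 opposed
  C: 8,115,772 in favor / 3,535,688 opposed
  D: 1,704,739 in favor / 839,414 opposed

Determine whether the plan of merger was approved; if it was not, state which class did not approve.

Approved — every class gave the required vote.

A: 2/3 of 1392039 = 928026; 928,026 required, 928,293 in favor — approved.
B: 3/4 of 5946384 = 4459788; 4,459,788 required, 4,461,626 in favor — approved.
C: 3/5 of 13518918 = 8111350.80, rounded up to 8111351; 8,111,351 required, 8,115,772 in favor — approved.
D: 2/3 of 2555961 = 1703974; 1,703,974 required, 1,704,739 in favor — approved.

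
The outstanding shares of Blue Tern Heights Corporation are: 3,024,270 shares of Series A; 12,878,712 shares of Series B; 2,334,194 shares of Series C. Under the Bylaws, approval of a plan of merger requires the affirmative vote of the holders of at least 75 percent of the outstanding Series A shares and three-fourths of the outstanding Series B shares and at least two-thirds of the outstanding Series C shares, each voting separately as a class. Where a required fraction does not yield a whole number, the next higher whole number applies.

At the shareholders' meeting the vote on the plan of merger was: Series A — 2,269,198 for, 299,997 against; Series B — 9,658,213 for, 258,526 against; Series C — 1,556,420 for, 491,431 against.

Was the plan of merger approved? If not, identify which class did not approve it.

Not approved — the Series B shares did not give the required vote.

Series A: 3/4 of 3024270 = 2268202.50, rounded up to 2268203; 2,268,203 required, 2,269,198 in favor — approved.
Series B: 3/4 of 12878712 = 9659034; 9,659,034 required, 9,658,213 in favor — not approved.
Series C: 2/3 of 2334194 = 1556129.33, rounded up to 1556130; 1,556,130 required, 1,556,420 in favor — approved.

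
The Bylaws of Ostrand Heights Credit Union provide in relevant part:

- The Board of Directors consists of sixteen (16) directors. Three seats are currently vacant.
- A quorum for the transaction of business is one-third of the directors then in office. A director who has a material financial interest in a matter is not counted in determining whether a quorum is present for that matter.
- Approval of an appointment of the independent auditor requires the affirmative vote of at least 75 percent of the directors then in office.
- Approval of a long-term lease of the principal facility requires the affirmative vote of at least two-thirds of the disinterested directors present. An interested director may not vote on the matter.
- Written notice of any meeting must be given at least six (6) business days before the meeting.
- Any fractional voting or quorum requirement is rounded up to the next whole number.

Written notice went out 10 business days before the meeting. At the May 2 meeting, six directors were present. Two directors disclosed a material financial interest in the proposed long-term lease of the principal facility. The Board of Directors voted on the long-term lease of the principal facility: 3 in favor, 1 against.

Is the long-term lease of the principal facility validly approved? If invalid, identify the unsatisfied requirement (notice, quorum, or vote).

Notice: 10 business days given; 6 required (10 ≥ 6). Satisfied.
Quorum: 6 present, but the 2 interested directors do not count, leaving 4. Quorum is 5. Not satisfied.
Vote: the long-term lease of the principal facility requires two-thirds of the disinterested directors present (6 − 2 = 4). 2/3 of 4 = 2.67, rounded up to 3, so 3 affirmative votes are needed; 3 voted in favor. Satisfied. (Moot — without a quorum no business can be validly transacted.)

Invalid — quorum requirement not satisfied.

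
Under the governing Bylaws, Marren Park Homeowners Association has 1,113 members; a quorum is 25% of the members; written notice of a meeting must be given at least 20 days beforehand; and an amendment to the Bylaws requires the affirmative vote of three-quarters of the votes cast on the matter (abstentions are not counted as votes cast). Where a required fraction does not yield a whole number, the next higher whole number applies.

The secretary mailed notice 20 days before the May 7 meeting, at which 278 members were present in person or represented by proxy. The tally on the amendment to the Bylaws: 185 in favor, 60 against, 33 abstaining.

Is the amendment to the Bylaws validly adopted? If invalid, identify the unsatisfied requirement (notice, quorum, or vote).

Notice: 20 days given; 20 required. Satisfied.
Quorum: 25% of 1,113 = 278.25, rounded up to 279; 278 present. Not satisfied.
Vote: requires three-fourths of the votes cast (278 − 33 abstaining = 245); 3/4 of 245 = 183.75, rounded up to 184, so 184 needed; 185 in favor. Satisfied.

Invalid — quorum requirement not satisfied.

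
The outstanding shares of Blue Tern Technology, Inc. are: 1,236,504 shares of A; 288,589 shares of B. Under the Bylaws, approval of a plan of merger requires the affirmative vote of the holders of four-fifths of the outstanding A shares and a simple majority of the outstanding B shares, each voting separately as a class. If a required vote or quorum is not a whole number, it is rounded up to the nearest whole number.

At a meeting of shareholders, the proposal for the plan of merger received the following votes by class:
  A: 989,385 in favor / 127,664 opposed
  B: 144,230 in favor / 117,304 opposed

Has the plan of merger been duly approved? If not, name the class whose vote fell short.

A: 4/5 of 1236504 = 989203.20, rounded up to 989204; 989,204 required, 989,385 in favor — approved.
B: a majority of 288589 is 144295; 144,295 required, 144,230 in favor — not approved.

Not approved — the B shares did not give the required vote.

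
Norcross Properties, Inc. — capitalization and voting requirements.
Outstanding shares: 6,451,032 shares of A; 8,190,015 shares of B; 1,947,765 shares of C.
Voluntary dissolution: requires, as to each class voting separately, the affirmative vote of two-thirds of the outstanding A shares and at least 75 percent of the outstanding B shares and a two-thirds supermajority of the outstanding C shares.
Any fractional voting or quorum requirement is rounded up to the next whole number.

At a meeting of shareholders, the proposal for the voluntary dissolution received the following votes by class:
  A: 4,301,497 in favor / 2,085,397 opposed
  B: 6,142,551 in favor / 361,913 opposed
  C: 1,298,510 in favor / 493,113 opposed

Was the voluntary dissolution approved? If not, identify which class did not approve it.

Approved — every class gave the required vote.

A: 2/3 of 6451032 = 4300688; 4,300,688 required, 4,301,497 in favor — approved.
B: 3/4 of 8190015 = 6142511.25, rounded up to 6142512; 6,142,512 required, 6,142,551 in favor — approved.
C: 2/3 of 1947765 = 1298510; 1,298,510 required, 1,298,510 in favor — approved.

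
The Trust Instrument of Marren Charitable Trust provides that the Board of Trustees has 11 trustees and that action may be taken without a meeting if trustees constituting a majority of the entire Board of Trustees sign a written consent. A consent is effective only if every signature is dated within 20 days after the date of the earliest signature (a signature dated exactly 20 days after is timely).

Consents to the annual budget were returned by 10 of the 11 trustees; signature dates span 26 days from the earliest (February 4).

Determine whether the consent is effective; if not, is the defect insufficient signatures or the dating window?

Not effective — dating-window requirement not satisfied.

Signatures required: a majority of 11 — a majority of 11 is 6, so 6 needed; 10 signed. Sufficient.
Dating window: the latest signature is 26 days after the earliest; the limit is 20 days. Outside the window.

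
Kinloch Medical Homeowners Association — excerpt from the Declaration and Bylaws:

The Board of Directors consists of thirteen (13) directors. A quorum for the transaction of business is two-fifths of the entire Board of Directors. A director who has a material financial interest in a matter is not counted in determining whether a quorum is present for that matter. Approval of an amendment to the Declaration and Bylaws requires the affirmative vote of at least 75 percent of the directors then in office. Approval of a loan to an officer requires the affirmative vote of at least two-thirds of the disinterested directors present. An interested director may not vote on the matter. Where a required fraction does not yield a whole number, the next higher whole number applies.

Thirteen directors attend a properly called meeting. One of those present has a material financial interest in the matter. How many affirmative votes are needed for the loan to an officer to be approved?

The loan to an officer requires two-thirds of the disinterested directors present (13 − 1 = 12).
2/3 of 12 = 8.

8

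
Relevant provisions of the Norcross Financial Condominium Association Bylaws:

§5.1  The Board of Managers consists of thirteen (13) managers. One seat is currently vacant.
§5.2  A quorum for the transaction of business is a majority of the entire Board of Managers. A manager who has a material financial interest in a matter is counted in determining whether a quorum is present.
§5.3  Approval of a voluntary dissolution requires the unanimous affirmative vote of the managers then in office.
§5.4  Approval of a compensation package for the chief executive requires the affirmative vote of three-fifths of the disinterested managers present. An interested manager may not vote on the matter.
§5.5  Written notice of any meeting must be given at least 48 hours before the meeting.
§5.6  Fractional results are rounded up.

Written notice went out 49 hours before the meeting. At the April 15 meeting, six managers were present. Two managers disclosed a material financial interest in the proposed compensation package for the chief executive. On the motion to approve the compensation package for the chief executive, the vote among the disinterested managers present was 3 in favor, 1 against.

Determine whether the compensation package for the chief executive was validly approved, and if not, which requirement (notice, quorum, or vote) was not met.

Invalid — quorum requirement not satisfied.

Notice: 49 hours given; 48 required (49 ≥ 48). Satisfied.
Quorum: 6 present (interested managers count toward quorum); quorum is 7. Not satisfied.
Vote: the compensation package for the chief executive requires three-fifths of the disinterested managers present (6 − 2 = 4). 3/5 of 4 = 2.40, rounded up to 3, so 3 affirmative votes are needed; 3 voted in favor. Satisfied. (Moot — without a quorum no business can be validly transacted.)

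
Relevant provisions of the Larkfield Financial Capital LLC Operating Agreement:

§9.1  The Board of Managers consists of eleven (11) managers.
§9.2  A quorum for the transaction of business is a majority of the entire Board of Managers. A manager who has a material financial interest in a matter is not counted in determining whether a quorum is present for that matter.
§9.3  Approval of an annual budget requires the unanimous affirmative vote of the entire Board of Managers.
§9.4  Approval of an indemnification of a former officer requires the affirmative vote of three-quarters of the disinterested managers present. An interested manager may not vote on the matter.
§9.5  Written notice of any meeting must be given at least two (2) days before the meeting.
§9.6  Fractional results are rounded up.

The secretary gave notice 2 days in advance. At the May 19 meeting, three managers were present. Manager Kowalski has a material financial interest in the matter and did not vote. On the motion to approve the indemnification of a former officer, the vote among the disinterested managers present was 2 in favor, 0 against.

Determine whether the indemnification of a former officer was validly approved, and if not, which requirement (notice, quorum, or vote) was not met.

Invalid — quorum requirement not satisfied.

Notice: 2 days given; 2 required (2 ≥ 2). Satisfied.
Quorum: 3 present, but the 1 interested manager does not count, leaving 2. Quorum is 6. Not satisfied.
Vote: the indemnification of a former officer requires three-fourths of the disinterested managers present (3 − 1 = 2). 3/4 of 2 = 1.50, rounded up to 2, so 2 affirmative votes are needed; 2 voted in favor. Satisfied. (Moot — without a quorum no business can be validly transacted.)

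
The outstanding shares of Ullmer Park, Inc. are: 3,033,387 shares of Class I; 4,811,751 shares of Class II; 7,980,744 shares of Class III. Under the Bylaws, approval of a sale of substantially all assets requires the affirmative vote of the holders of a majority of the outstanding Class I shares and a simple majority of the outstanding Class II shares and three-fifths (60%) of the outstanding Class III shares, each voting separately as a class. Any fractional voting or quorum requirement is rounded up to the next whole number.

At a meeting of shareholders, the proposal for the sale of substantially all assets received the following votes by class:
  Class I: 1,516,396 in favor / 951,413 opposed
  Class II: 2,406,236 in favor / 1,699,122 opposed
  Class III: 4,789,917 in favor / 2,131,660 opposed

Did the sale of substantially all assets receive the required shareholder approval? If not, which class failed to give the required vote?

Not approved — the Class I shares did not give the required vote.

Class I: a majority of 3033387 is 1516694; 1,516,694 required, 1,516,396 in favor — not approved.
Class II: a majority of 4811751 is 2405876; 2,405,876 required, 2,406,236 in favor — approved.
Class III: 3/5 of 7980744 = 4788446.40, rounded up to 4788447; 4,788,447 required, 4,789,917 in favor — approved.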